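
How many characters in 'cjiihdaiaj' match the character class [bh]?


Character class [bh] matches any of: {b, h}
Scanning string 'cjiihdaiaj' character by character:
  pos 0: 'c' -> no
  pos 1: 'j' -> no
  pos 2: 'i' -> no
  pos 3: 'i' -> no
  pos 4: 'h' -> MATCH
  pos 5: 'd' -> no
  pos 6: 'a' -> no
  pos 7: 'i' -> no
  pos 8: 'a' -> no
  pos 9: 'j' -> no
Total matches: 1

1


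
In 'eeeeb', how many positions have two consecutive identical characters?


Looking for consecutive identical characters in 'eeeeb':
  pos 0-1: 'e' vs 'e' -> MATCH ('ee')
  pos 1-2: 'e' vs 'e' -> MATCH ('ee')
  pos 2-3: 'e' vs 'e' -> MATCH ('ee')
  pos 3-4: 'e' vs 'b' -> different
Consecutive identical pairs: ['ee', 'ee', 'ee']
Count: 3

3


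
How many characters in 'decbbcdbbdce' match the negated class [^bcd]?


Negated class [^bcd] matches any char NOT in {b, c, d}
Scanning 'decbbcdbbdce':
  pos 0: 'd' -> no (excluded)
  pos 1: 'e' -> MATCH
  pos 2: 'c' -> no (excluded)
  pos 3: 'b' -> no (excluded)
  pos 4: 'b' -> no (excluded)
  pos 5: 'c' -> no (excluded)
  pos 6: 'd' -> no (excluded)
  pos 7: 'b' -> no (excluded)
  pos 8: 'b' -> no (excluded)
  pos 9: 'd' -> no (excluded)
  pos 10: 'c' -> no (excluded)
  pos 11: 'e' -> MATCH
Total matches: 2

2


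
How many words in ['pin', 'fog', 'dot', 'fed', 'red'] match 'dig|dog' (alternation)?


Alternation 'dig|dog' matches either 'dig' or 'dog'.
Checking each word:
  'pin' -> no
  'fog' -> no
  'dot' -> no
  'fed' -> no
  'red' -> no
Matches: []
Count: 0

0


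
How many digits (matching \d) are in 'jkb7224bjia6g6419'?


\d matches any digit 0-9.
Scanning 'jkb7224bjia6g6419':
  pos 3: '7' -> DIGIT
  pos 4: '2' -> DIGIT
  pos 5: '2' -> DIGIT
  pos 6: '4' -> DIGIT
  pos 11: '6' -> DIGIT
  pos 13: '6' -> DIGIT
  pos 14: '4' -> DIGIT
  pos 15: '1' -> DIGIT
  pos 16: '9' -> DIGIT
Digits found: ['7', '2', '2', '4', '6', '6', '4', '1', '9']
Total: 9

9


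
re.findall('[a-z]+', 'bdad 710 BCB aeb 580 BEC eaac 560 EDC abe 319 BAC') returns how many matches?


Pattern '[a-z]+' finds one or more lowercase letters.
Text: 'bdad 710 BCB aeb 580 BEC eaac 560 EDC abe 319 BAC'
Scanning for matches:
  Match 1: 'bdad'
  Match 2: 'aeb'
  Match 3: 'eaac'
  Match 4: 'abe'
Total matches: 4

4


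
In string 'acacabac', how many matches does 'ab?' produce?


Pattern 'ab?' matches 'a' optionally followed by 'b'.
String: 'acacabac'
Scanning left to right for 'a' then checking next char:
  Match 1: 'a' (a not followed by b)
  Match 2: 'a' (a not followed by b)
  Match 3: 'ab' (a followed by b)
  Match 4: 'a' (a not followed by b)
Total matches: 4

4


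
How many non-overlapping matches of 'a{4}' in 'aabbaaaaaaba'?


Pattern 'a{4}' matches exactly 4 consecutive a's (greedy, non-overlapping).
String: 'aabbaaaaaaba'
Scanning for runs of a's:
  Run at pos 0: 'aa' (length 2) -> 0 match(es)
  Run at pos 4: 'aaaaaa' (length 6) -> 1 match(es)
  Run at pos 11: 'a' (length 1) -> 0 match(es)
Matches found: ['aaaa']
Total: 1

1


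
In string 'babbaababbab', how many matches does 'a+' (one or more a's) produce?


Pattern 'a+' matches one or more consecutive a's.
String: 'babbaababbab'
Scanning for runs of a:
  Match 1: 'a' (length 1)
  Match 2: 'aa' (length 2)
  Match 3: 'a' (length 1)
  Match 4: 'a' (length 1)
Total matches: 4

4


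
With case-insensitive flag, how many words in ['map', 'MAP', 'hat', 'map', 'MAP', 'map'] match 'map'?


Case-insensitive matching: compare each word's lowercase form to 'map'.
  'map' -> lower='map' -> MATCH
  'MAP' -> lower='map' -> MATCH
  'hat' -> lower='hat' -> no
  'map' -> lower='map' -> MATCH
  'MAP' -> lower='map' -> MATCH
  'map' -> lower='map' -> MATCH
Matches: ['map', 'MAP', 'map', 'MAP', 'map']
Count: 5

5


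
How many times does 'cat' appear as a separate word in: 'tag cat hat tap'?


Scanning each word for exact match 'cat':
  Word 1: 'tag' -> no
  Word 2: 'cat' -> MATCH
  Word 3: 'hat' -> no
  Word 4: 'tap' -> no
Total matches: 1

1


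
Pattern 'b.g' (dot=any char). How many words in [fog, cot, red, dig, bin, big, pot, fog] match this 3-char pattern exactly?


Pattern 'b.g' means: starts with 'b', any single char, ends with 'g'.
Checking each word (must be exactly 3 chars):
  'fog' (len=3): no
  'cot' (len=3): no
  'red' (len=3): no
  'dig' (len=3): no
  'bin' (len=3): no
  'big' (len=3): MATCH
  'pot' (len=3): no
  'fog' (len=3): no
Matching words: ['big']
Total: 1

1


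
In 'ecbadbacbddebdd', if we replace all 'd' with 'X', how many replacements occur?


re.sub('d', 'X', text) replaces every occurrence of 'd' with 'X'.
Text: 'ecbadbacbddebdd'
Scanning for 'd':
  pos 4: 'd' -> replacement #1
  pos 9: 'd' -> replacement #2
  pos 10: 'd' -> replacement #3
  pos 13: 'd' -> replacement #4
  pos 14: 'd' -> replacement #5
Total replacements: 5

5


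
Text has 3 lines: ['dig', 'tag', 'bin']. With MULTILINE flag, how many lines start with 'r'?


With MULTILINE flag, ^ matches the start of each line.
Lines: ['dig', 'tag', 'bin']
Checking which lines start with 'r':
  Line 1: 'dig' -> no
  Line 2: 'tag' -> no
  Line 3: 'bin' -> no
Matching lines: []
Count: 0

0


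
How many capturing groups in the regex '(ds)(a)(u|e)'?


To count capturing groups, count each '(' that starts a group.
Pattern: '(ds)(a)(u|e)'
Walking through the pattern:
  Position 0: '(' -> group #1
  Position 4: '(' -> group #2
  Position 7: '(' -> group #3
Total capturing groups: 3

3


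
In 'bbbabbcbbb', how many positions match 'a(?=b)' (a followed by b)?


Lookahead 'a(?=b)' matches 'a' only when followed by 'b'.
String: 'bbbabbcbbb'
Checking each position where char is 'a':
  pos 3: 'a' -> MATCH (next='b')
Matching positions: [3]
Count: 1

1


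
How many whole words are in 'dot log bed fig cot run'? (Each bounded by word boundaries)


Word boundaries (\b) mark the start/end of each word.
Text: 'dot log bed fig cot run'
Splitting by whitespace:
  Word 1: 'dot'
  Word 2: 'log'
  Word 3: 'bed'
  Word 4: 'fig'
  Word 5: 'cot'
  Word 6: 'run'
Total whole words: 6

6


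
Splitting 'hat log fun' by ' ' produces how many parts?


Splitting by ' ' breaks the string at each occurrence of the separator.
Text: 'hat log fun'
Parts after split:
  Part 1: 'hat'
  Part 2: 'log'
  Part 3: 'fun'
Total parts: 3

3


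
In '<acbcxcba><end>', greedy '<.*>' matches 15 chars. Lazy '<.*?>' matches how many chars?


Greedy '<.*>' tries to match as MUCH as possible.
Lazy '<.*?>' tries to match as LITTLE as possible.

String: '<acbcxcba><end>'
Greedy '<.*>' starts at first '<' and extends to the LAST '>': '<acbcxcba><end>' (15 chars)
Lazy '<.*?>' starts at first '<' and stops at the FIRST '>': '<acbcxcba>' (10 chars)

10


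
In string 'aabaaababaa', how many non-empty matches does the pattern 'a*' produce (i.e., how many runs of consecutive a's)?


Pattern 'a*' matches zero or more a's. We want non-empty runs of consecutive a's.
String: 'aabaaababaa'
Walking through the string to find runs of a's:
  Run 1: positions 0-1 -> 'aa'
  Run 2: positions 3-5 -> 'aaa'
  Run 3: positions 7-7 -> 'a'
  Run 4: positions 9-10 -> 'aa'
Non-empty runs found: ['aa', 'aaa', 'a', 'aa']
Count: 4

4


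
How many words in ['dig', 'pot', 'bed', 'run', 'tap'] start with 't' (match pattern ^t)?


Pattern ^t anchors to start of word. Check which words begin with 't':
  'dig' -> no
  'pot' -> no
  'bed' -> no
  'run' -> no
  'tap' -> MATCH (starts with 't')
Matching words: ['tap']
Count: 1

1


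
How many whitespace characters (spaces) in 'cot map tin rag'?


\s matches whitespace characters (spaces, tabs, etc.).
Text: 'cot map tin rag'
This text has 4 words separated by spaces.
Number of spaces = number of words - 1 = 4 - 1 = 3

3


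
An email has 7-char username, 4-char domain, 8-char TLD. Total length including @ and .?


An email address has format: username@domain.tld
Username length: 7
'@' character: 1
Domain length: 4
'.' character: 1
TLD length: 8
Total = 7 + 1 + 4 + 1 + 8 = 21

21


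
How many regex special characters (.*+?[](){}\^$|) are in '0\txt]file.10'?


Regex special characters are: . * + ? [ ] ( ) { } \ ^ $ |
Scanning '0\txt]file.10':
  pos 1: '\' -> SPECIAL
  pos 5: ']' -> SPECIAL
  pos 10: '.' -> SPECIAL
Special chars found: ['\\', ']', '.']
Total: 3

3


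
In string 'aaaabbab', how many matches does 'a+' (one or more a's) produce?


Pattern 'a+' matches one or more consecutive a's.
String: 'aaaabbab'
Scanning for runs of a:
  Match 1: 'aaaa' (length 4)
  Match 2: 'a' (length 1)
Total matches: 2

2


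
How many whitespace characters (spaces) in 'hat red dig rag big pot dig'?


\s matches whitespace characters (spaces, tabs, etc.).
Text: 'hat red dig rag big pot dig'
This text has 7 words separated by spaces.
Number of spaces = number of words - 1 = 7 - 1 = 6

6


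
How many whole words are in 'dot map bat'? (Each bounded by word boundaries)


Word boundaries (\b) mark the start/end of each word.
Text: 'dot map bat'
Splitting by whitespace:
  Word 1: 'dot'
  Word 2: 'map'
  Word 3: 'bat'
Total whole words: 3

3


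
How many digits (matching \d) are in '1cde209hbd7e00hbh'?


\d matches any digit 0-9.
Scanning '1cde209hbd7e00hbh':
  pos 0: '1' -> DIGIT
  pos 4: '2' -> DIGIT
  pos 5: '0' -> DIGIT
  pos 6: '9' -> DIGIT
  pos 10: '7' -> DIGIT
  pos 12: '0' -> DIGIT
  pos 13: '0' -> DIGIT
Digits found: ['1', '2', '0', '9', '7', '0', '0']
Total: 7

7


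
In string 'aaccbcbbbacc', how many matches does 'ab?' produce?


Pattern 'ab?' matches 'a' optionally followed by 'b'.
String: 'aaccbcbbbacc'
Scanning left to right for 'a' then checking next char:
  Match 1: 'a' (a not followed by b)
  Match 2: 'a' (a not followed by b)
  Match 3: 'a' (a not followed by b)
Total matches: 3

3


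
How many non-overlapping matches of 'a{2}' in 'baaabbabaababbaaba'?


Pattern 'a{2}' matches exactly 2 consecutive a's (greedy, non-overlapping).
String: 'baaabbabaababbaaba'
Scanning for runs of a's:
  Run at pos 1: 'aaa' (length 3) -> 1 match(es)
  Run at pos 6: 'a' (length 1) -> 0 match(es)
  Run at pos 8: 'aa' (length 2) -> 1 match(es)
  Run at pos 11: 'a' (length 1) -> 0 match(es)
  Run at pos 14: 'aa' (length 2) -> 1 match(es)
  Run at pos 17: 'a' (length 1) -> 0 match(es)
Matches found: ['aa', 'aa', 'aa']
Total: 3

3


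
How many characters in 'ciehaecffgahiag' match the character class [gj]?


Character class [gj] matches any of: {g, j}
Scanning string 'ciehaecffgahiag' character by character:
  pos 0: 'c' -> no
  pos 1: 'i' -> no
  pos 2: 'e' -> no
  pos 3: 'h' -> no
  pos 4: 'a' -> no
  pos 5: 'e' -> no
  pos 6: 'c' -> no
  pos 7: 'f' -> no
  pos 8: 'f' -> no
  pos 9: 'g' -> MATCH
  pos 10: 'a' -> no
  pos 11: 'h' -> no
  pos 12: 'i' -> no
  pos 13: 'a' -> no
  pos 14: 'g' -> MATCH
Total matches: 2

2


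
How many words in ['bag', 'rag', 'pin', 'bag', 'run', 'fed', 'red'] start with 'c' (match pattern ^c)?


Pattern ^c anchors to start of word. Check which words begin with 'c':
  'bag' -> no
  'rag' -> no
  'pin' -> no
  'bag' -> no
  'run' -> no
  'fed' -> no
  'red' -> no
Matching words: []
Count: 0

0


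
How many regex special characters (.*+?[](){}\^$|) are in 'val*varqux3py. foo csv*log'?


Regex special characters are: . * + ? [ ] ( ) { } \ ^ $ |
Scanning 'val*varqux3py. foo csv*log':
  pos 3: '*' -> SPECIAL
  pos 13: '.' -> SPECIAL
  pos 22: '*' -> SPECIAL
Special chars found: ['*', '.', '*']
Total: 3

3


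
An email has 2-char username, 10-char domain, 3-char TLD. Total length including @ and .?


An email address has format: username@domain.tld
Username length: 2
'@' character: 1
Domain length: 10
'.' character: 1
TLD length: 3
Total = 2 + 1 + 10 + 1 + 3 = 17

17


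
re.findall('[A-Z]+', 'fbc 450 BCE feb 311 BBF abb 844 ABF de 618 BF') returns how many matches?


Pattern '[A-Z]+' finds one or more uppercase letters.
Text: 'fbc 450 BCE feb 311 BBF abb 844 ABF de 618 BF'
Scanning for matches:
  Match 1: 'BCE'
  Match 2: 'BBF'
  Match 3: 'ABF'
  Match 4: 'BF'
Total matches: 4

4


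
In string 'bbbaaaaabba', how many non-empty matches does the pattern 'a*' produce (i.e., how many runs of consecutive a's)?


Pattern 'a*' matches zero or more a's. We want non-empty runs of consecutive a's.
String: 'bbbaaaaabba'
Walking through the string to find runs of a's:
  Run 1: positions 3-7 -> 'aaaaa'
  Run 2: positions 10-10 -> 'a'
Non-empty runs found: ['aaaaa', 'a']
Count: 2

2


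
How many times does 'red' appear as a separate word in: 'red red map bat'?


Scanning each word for exact match 'red':
  Word 1: 'red' -> MATCH
  Word 2: 'red' -> MATCH
  Word 3: 'map' -> no
  Word 4: 'bat' -> no
Total matches: 2

2


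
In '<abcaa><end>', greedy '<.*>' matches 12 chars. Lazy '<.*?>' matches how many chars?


Greedy '<.*>' tries to match as MUCH as possible.
Lazy '<.*?>' tries to match as LITTLE as possible.

String: '<abcaa><end>'
Greedy '<.*>' starts at first '<' and extends to the LAST '>': '<abcaa><end>' (12 chars)
Lazy '<.*?>' starts at first '<' and stops at the FIRST '>': '<abcaa>' (7 chars)

7


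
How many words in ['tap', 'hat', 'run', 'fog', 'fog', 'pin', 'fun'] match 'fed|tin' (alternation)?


Alternation 'fed|tin' matches either 'fed' or 'tin'.
Checking each word:
  'tap' -> no
  'hat' -> no
  'run' -> no
  'fog' -> no
  'fog' -> no
  'pin' -> no
  'fun' -> no
Matches: []
Count: 0

0


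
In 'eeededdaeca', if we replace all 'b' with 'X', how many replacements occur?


re.sub('b', 'X', text) replaces every occurrence of 'b' with 'X'.
Text: 'eeededdaeca'
Scanning for 'b':
Total replacements: 0

0


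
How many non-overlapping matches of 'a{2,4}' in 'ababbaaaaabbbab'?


Pattern 'a{2,4}' matches between 2 and 4 consecutive a's (greedy).
String: 'ababbaaaaabbbab'
Finding runs of a's and applying greedy matching:
  Run at pos 0: 'a' (length 1)
  Run at pos 2: 'a' (length 1)
  Run at pos 5: 'aaaaa' (length 5)
  Run at pos 13: 'a' (length 1)
Matches: ['aaaa']
Count: 1

1


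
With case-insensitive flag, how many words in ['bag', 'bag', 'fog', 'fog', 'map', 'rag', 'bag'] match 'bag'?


Case-insensitive matching: compare each word's lowercase form to 'bag'.
  'bag' -> lower='bag' -> MATCH
  'bag' -> lower='bag' -> MATCH
  'fog' -> lower='fog' -> no
  'fog' -> lower='fog' -> no
  'map' -> lower='map' -> no
  'rag' -> lower='rag' -> no
  'bag' -> lower='bag' -> MATCH
Matches: ['bag', 'bag', 'bag']
Count: 3

3


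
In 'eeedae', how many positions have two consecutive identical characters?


Looking for consecutive identical characters in 'eeedae':
  pos 0-1: 'e' vs 'e' -> MATCH ('ee')
  pos 1-2: 'e' vs 'e' -> MATCH ('ee')
  pos 2-3: 'e' vs 'd' -> different
  pos 3-4: 'd' vs 'a' -> different
  pos 4-5: 'a' vs 'e' -> different
Consecutive identical pairs: ['ee', 'ee']
Count: 2

2


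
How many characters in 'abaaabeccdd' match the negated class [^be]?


Negated class [^be] matches any char NOT in {b, e}
Scanning 'abaaabeccdd':
  pos 0: 'a' -> MATCH
  pos 1: 'b' -> no (excluded)
  pos 2: 'a' -> MATCH
  pos 3: 'a' -> MATCH
  pos 4: 'a' -> MATCH
  pos 5: 'b' -> no (excluded)
  pos 6: 'e' -> no (excluded)
  pos 7: 'c' -> MATCH
  pos 8: 'c' -> MATCH
  pos 9: 'd' -> MATCH
  pos 10: 'd' -> MATCH
Total matches: 8

8


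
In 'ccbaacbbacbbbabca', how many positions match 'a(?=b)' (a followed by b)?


Lookahead 'a(?=b)' matches 'a' only when followed by 'b'.
String: 'ccbaacbbacbbbabca'
Checking each position where char is 'a':
  pos 3: 'a' -> no (next='a')
  pos 4: 'a' -> no (next='c')
  pos 8: 'a' -> no (next='c')
  pos 13: 'a' -> MATCH (next='b')
Matching positions: [13]
Count: 1

1


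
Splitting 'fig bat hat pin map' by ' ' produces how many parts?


Splitting by ' ' breaks the string at each occurrence of the separator.
Text: 'fig bat hat pin map'
Parts after split:
  Part 1: 'fig'
  Part 2: 'bat'
  Part 3: 'hat'
  Part 4: 'pin'
  Part 5: 'map'
Total parts: 5

5


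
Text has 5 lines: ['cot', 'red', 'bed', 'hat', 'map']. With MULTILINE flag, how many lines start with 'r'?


With MULTILINE flag, ^ matches the start of each line.
Lines: ['cot', 'red', 'bed', 'hat', 'map']
Checking which lines start with 'r':
  Line 1: 'cot' -> no
  Line 2: 'red' -> MATCH
  Line 3: 'bed' -> no
  Line 4: 'hat' -> no
  Line 5: 'map' -> no
Matching lines: ['red']
Count: 1

1


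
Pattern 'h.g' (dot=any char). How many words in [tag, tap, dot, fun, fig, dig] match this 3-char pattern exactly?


Pattern 'h.g' means: starts with 'h', any single char, ends with 'g'.
Checking each word (must be exactly 3 chars):
  'tag' (len=3): no
  'tap' (len=3): no
  'dot' (len=3): no
  'fun' (len=3): no
  'fig' (len=3): no
  'dig' (len=3): no
Matching words: []
Total: 0

0


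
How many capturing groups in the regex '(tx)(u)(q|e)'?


To count capturing groups, count each '(' that starts a group.
Pattern: '(tx)(u)(q|e)'
Walking through the pattern:
  Position 0: '(' -> group #1
  Position 4: '(' -> group #2
  Position 7: '(' -> group #3
Total capturing groups: 3

3


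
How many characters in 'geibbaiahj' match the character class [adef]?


Character class [adef] matches any of: {a, d, e, f}
Scanning string 'geibbaiahj' character by character:
  pos 0: 'g' -> no
  pos 1: 'e' -> MATCH
  pos 2: 'i' -> no
  pos 3: 'b' -> no
  pos 4: 'b' -> no
  pos 5: 'a' -> MATCH
  pos 6: 'i' -> no
  pos 7: 'a' -> MATCH
  pos 8: 'h' -> no
  pos 9: 'j' -> no
Total matches: 3

3


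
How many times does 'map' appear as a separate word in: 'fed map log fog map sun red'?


Scanning each word for exact match 'map':
  Word 1: 'fed' -> no
  Word 2: 'map' -> MATCH
  Word 3: 'log' -> no
  Word 4: 'fog' -> no
  Word 5: 'map' -> MATCH
  Word 6: 'sun' -> no
  Word 7: 'red' -> no
Total matches: 2

2


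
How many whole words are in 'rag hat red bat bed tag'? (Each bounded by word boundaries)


Word boundaries (\b) mark the start/end of each word.
Text: 'rag hat red bat bed tag'
Splitting by whitespace:
  Word 1: 'rag'
  Word 2: 'hat'
  Word 3: 'red'
  Word 4: 'bat'
  Word 5: 'bed'
  Word 6: 'tag'
Total whole words: 6

6


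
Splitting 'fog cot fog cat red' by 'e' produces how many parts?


Splitting by 'e' breaks the string at each occurrence of the separator.
Text: 'fog cot fog cat red'
Parts after split:
  Part 1: 'fog cot fog cat r'
  Part 2: 'd'
Total parts: 2

2


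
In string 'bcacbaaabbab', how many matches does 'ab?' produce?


Pattern 'ab?' matches 'a' optionally followed by 'b'.
String: 'bcacbaaabbab'
Scanning left to right for 'a' then checking next char:
  Match 1: 'a' (a not followed by b)
  Match 2: 'a' (a not followed by b)
  Match 3: 'a' (a not followed by b)
  Match 4: 'ab' (a followed by b)
  Match 5: 'ab' (a followed by b)
Total matches: 5

5


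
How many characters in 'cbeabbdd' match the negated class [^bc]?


Negated class [^bc] matches any char NOT in {b, c}
Scanning 'cbeabbdd':
  pos 0: 'c' -> no (excluded)
  pos 1: 'b' -> no (excluded)
  pos 2: 'e' -> MATCH
  pos 3: 'a' -> MATCH
  pos 4: 'b' -> no (excluded)
  pos 5: 'b' -> no (excluded)
  pos 6: 'd' -> MATCH
  pos 7: 'd' -> MATCH
Total matches: 4

4


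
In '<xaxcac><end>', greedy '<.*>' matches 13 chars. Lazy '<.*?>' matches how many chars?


Greedy '<.*>' tries to match as MUCH as possible.
Lazy '<.*?>' tries to match as LITTLE as possible.

String: '<xaxcac><end>'
Greedy '<.*>' starts at first '<' and extends to the LAST '>': '<xaxcac><end>' (13 chars)
Lazy '<.*?>' starts at first '<' and stops at the FIRST '>': '<xaxcac>' (8 chars)

8


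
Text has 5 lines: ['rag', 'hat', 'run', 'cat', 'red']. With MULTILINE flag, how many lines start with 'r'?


With MULTILINE flag, ^ matches the start of each line.
Lines: ['rag', 'hat', 'run', 'cat', 'red']
Checking which lines start with 'r':
  Line 1: 'rag' -> MATCH
  Line 2: 'hat' -> no
  Line 3: 'run' -> MATCH
  Line 4: 'cat' -> no
  Line 5: 'red' -> MATCH
Matching lines: ['rag', 'run', 'red']
Count: 3

3


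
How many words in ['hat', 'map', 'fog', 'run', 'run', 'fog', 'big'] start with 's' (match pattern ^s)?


Pattern ^s anchors to start of word. Check which words begin with 's':
  'hat' -> no
  'map' -> no
  'fog' -> no
  'run' -> no
  'run' -> no
  'fog' -> no
  'big' -> no
Matching words: []
Count: 0

0


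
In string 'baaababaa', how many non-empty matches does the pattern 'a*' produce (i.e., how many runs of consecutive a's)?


Pattern 'a*' matches zero or more a's. We want non-empty runs of consecutive a's.
String: 'baaababaa'
Walking through the string to find runs of a's:
  Run 1: positions 1-3 -> 'aaa'
  Run 2: positions 5-5 -> 'a'
  Run 3: positions 7-8 -> 'aa'
Non-empty runs found: ['aaa', 'a', 'aa']
Count: 3

3


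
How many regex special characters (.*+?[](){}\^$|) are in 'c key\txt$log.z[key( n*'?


Regex special characters are: . * + ? [ ] ( ) { } \ ^ $ |
Scanning 'c key\txt$log.z[key( n*':
  pos 5: '\' -> SPECIAL
  pos 9: '$' -> SPECIAL
  pos 13: '.' -> SPECIAL
  pos 15: '[' -> SPECIAL
  pos 19: '(' -> SPECIAL
  pos 22: '*' -> SPECIAL
Special chars found: ['\\', '$', '.', '[', '(', '*']
Total: 6

6


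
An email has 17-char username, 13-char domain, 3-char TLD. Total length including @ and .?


An email address has format: username@domain.tld
Username length: 17
'@' character: 1
Domain length: 13
'.' character: 1
TLD length: 3
Total = 17 + 1 + 13 + 1 + 3 = 35

35


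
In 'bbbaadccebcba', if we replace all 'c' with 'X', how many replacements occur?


re.sub('c', 'X', text) replaces every occurrence of 'c' with 'X'.
Text: 'bbbaadccebcba'
Scanning for 'c':
  pos 6: 'c' -> replacement #1
  pos 7: 'c' -> replacement #2
  pos 10: 'c' -> replacement #3
Total replacements: 3

3


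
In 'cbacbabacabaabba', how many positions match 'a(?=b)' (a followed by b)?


Lookahead 'a(?=b)' matches 'a' only when followed by 'b'.
String: 'cbacbabacabaabba'
Checking each position where char is 'a':
  pos 2: 'a' -> no (next='c')
  pos 5: 'a' -> MATCH (next='b')
  pos 7: 'a' -> no (next='c')
  pos 9: 'a' -> MATCH (next='b')
  pos 11: 'a' -> no (next='a')
  pos 12: 'a' -> MATCH (next='b')
Matching positions: [5, 9, 12]
Count: 3

3


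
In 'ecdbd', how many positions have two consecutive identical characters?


Looking for consecutive identical characters in 'ecdbd':
  pos 0-1: 'e' vs 'c' -> different
  pos 1-2: 'c' vs 'd' -> different
  pos 2-3: 'd' vs 'b' -> different
  pos 3-4: 'b' vs 'd' -> different
Consecutive identical pairs: []
Count: 0

0


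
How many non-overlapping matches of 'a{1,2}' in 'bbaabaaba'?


Pattern 'a{1,2}' matches between 1 and 2 consecutive a's (greedy).
String: 'bbaabaaba'
Finding runs of a's and applying greedy matching:
  Run at pos 2: 'aa' (length 2)
  Run at pos 5: 'aa' (length 2)
  Run at pos 8: 'a' (length 1)
Matches: ['aa', 'aa', 'a']
Count: 3

3


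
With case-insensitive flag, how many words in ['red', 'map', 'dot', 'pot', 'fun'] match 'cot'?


Case-insensitive matching: compare each word's lowercase form to 'cot'.
  'red' -> lower='red' -> no
  'map' -> lower='map' -> no
  'dot' -> lower='dot' -> no
  'pot' -> lower='pot' -> no
  'fun' -> lower='fun' -> no
Matches: []
Count: 0

0


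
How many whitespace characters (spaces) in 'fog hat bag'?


\s matches whitespace characters (spaces, tabs, etc.).
Text: 'fog hat bag'
This text has 3 words separated by spaces.
Number of spaces = number of words - 1 = 3 - 1 = 2

2


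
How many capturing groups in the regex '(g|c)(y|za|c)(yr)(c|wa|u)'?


To count capturing groups, count each '(' that starts a group.
Pattern: '(g|c)(y|za|c)(yr)(c|wa|u)'
Walking through the pattern:
  Position 0: '(' -> group #1
  Position 5: '(' -> group #2
  Position 13: '(' -> group #3
  Position 17: '(' -> group #4
Total capturing groups: 4

4


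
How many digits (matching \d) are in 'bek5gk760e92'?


\d matches any digit 0-9.
Scanning 'bek5gk760e92':
  pos 3: '5' -> DIGIT
  pos 6: '7' -> DIGIT
  pos 7: '6' -> DIGIT
  pos 8: '0' -> DIGIT
  pos 10: '9' -> DIGIT
  pos 11: '2' -> DIGIT
Digits found: ['5', '7', '6', '0', '9', '2']
Total: 6

6


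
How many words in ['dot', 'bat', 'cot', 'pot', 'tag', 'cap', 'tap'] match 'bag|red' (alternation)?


Alternation 'bag|red' matches either 'bag' or 'red'.
Checking each word:
  'dot' -> no
  'bat' -> no
  'cot' -> no
  'pot' -> no
  'tag' -> no
  'cap' -> no
  'tap' -> no
Matches: []
Count: 0

0


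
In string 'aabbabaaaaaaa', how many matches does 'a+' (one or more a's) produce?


Pattern 'a+' matches one or more consecutive a's.
String: 'aabbabaaaaaaa'
Scanning for runs of a:
  Match 1: 'aa' (length 2)
  Match 2: 'a' (length 1)
  Match 3: 'aaaaaaa' (length 7)
Total matches: 3

3


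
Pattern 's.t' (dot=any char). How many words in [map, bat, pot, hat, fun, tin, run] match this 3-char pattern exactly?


Pattern 's.t' means: starts with 's', any single char, ends with 't'.
Checking each word (must be exactly 3 chars):
  'map' (len=3): no
  'bat' (len=3): no
  'pot' (len=3): no
  'hat' (len=3): no
  'fun' (len=3): no
  'tin' (len=3): no
  'run' (len=3): no
Matching words: []
Total: 0

0


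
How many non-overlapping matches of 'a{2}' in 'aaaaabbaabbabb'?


Pattern 'a{2}' matches exactly 2 consecutive a's (greedy, non-overlapping).
String: 'aaaaabbaabbabb'
Scanning for runs of a's:
  Run at pos 0: 'aaaaa' (length 5) -> 2 match(es)
  Run at pos 7: 'aa' (length 2) -> 1 match(es)
  Run at pos 11: 'a' (length 1) -> 0 match(es)
Matches found: ['aa', 'aa', 'aa']
Total: 3

3


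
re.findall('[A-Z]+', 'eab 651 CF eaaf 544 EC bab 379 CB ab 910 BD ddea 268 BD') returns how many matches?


Pattern '[A-Z]+' finds one or more uppercase letters.
Text: 'eab 651 CF eaaf 544 EC bab 379 CB ab 910 BD ddea 268 BD'
Scanning for matches:
  Match 1: 'CF'
  Match 2: 'EC'
  Match 3: 'CB'
  Match 4: 'BD'
  Match 5: 'BD'
Total matches: 5

5


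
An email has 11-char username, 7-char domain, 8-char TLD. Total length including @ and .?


An email address has format: username@domain.tld
Username length: 11
'@' character: 1
Domain length: 7
'.' character: 1
TLD length: 8
Total = 11 + 1 + 7 + 1 + 8 = 28

28


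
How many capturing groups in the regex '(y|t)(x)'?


To count capturing groups, count each '(' that starts a group.
Pattern: '(y|t)(x)'
Walking through the pattern:
  Position 0: '(' -> group #1
  Position 5: '(' -> group #2
Total capturing groups: 2

2


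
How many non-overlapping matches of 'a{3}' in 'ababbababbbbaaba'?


Pattern 'a{3}' matches exactly 3 consecutive a's (greedy, non-overlapping).
String: 'ababbababbbbaaba'
Scanning for runs of a's:
  Run at pos 0: 'a' (length 1) -> 0 match(es)
  Run at pos 2: 'a' (length 1) -> 0 match(es)
  Run at pos 5: 'a' (length 1) -> 0 match(es)
  Run at pos 7: 'a' (length 1) -> 0 match(es)
  Run at pos 12: 'aa' (length 2) -> 0 match(es)
  Run at pos 15: 'a' (length 1) -> 0 match(es)
Matches found: []
Total: 0

0


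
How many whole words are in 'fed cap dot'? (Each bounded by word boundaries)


Word boundaries (\b) mark the start/end of each word.
Text: 'fed cap dot'
Splitting by whitespace:
  Word 1: 'fed'
  Word 2: 'cap'
  Word 3: 'dot'
Total whole words: 3

3


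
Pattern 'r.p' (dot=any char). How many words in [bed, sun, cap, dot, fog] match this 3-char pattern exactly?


Pattern 'r.p' means: starts with 'r', any single char, ends with 'p'.
Checking each word (must be exactly 3 chars):
  'bed' (len=3): no
  'sun' (len=3): no
  'cap' (len=3): no
  'dot' (len=3): no
  'fog' (len=3): no
Matching words: []
Total: 0

0


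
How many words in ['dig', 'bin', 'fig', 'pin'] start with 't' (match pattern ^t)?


Pattern ^t anchors to start of word. Check which words begin with 't':
  'dig' -> no
  'bin' -> no
  'fig' -> no
  'pin' -> no
Matching words: []
Count: 0

0


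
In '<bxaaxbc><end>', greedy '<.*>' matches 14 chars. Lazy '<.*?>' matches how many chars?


Greedy '<.*>' tries to match as MUCH as possible.
Lazy '<.*?>' tries to match as LITTLE as possible.

String: '<bxaaxbc><end>'
Greedy '<.*>' starts at first '<' and extends to the LAST '>': '<bxaaxbc><end>' (14 chars)
Lazy '<.*?>' starts at first '<' and stops at the FIRST '>': '<bxaaxbc>' (9 chars)

9


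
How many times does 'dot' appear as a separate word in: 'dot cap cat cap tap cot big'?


Scanning each word for exact match 'dot':
  Word 1: 'dot' -> MATCH
  Word 2: 'cap' -> no
  Word 3: 'cat' -> no
  Word 4: 'cap' -> no
  Word 5: 'tap' -> no
  Word 6: 'cot' -> no
  Word 7: 'big' -> no
Total matches: 1

1


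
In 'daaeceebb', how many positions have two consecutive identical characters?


Looking for consecutive identical characters in 'daaeceebb':
  pos 0-1: 'd' vs 'a' -> different
  pos 1-2: 'a' vs 'a' -> MATCH ('aa')
  pos 2-3: 'a' vs 'e' -> different
  pos 3-4: 'e' vs 'c' -> different
  pos 4-5: 'c' vs 'e' -> different
  pos 5-6: 'e' vs 'e' -> MATCH ('ee')
  pos 6-7: 'e' vs 'b' -> different
  pos 7-8: 'b' vs 'b' -> MATCH ('bb')
Consecutive identical pairs: ['aa', 'ee', 'bb']
Count: 3

3


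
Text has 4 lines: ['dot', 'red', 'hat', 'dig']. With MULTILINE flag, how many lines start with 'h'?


With MULTILINE flag, ^ matches the start of each line.
Lines: ['dot', 'red', 'hat', 'dig']
Checking which lines start with 'h':
  Line 1: 'dot' -> no
  Line 2: 'red' -> no
  Line 3: 'hat' -> MATCH
  Line 4: 'dig' -> no
Matching lines: ['hat']
Count: 1

1


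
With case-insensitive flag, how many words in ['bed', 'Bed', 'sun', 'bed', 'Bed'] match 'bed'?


Case-insensitive matching: compare each word's lowercase form to 'bed'.
  'bed' -> lower='bed' -> MATCH
  'Bed' -> lower='bed' -> MATCH
  'sun' -> lower='sun' -> no
  'bed' -> lower='bed' -> MATCH
  'Bed' -> lower='bed' -> MATCH
Matches: ['bed', 'Bed', 'bed', 'Bed']
Count: 4

4


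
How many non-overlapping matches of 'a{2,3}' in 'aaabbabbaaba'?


Pattern 'a{2,3}' matches between 2 and 3 consecutive a's (greedy).
String: 'aaabbabbaaba'
Finding runs of a's and applying greedy matching:
  Run at pos 0: 'aaa' (length 3)
  Run at pos 5: 'a' (length 1)
  Run at pos 8: 'aa' (length 2)
  Run at pos 11: 'a' (length 1)
Matches: ['aaa', 'aa']
Count: 2

2


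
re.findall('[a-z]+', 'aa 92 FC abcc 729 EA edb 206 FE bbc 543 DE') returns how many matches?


Pattern '[a-z]+' finds one or more lowercase letters.
Text: 'aa 92 FC abcc 729 EA edb 206 FE bbc 543 DE'
Scanning for matches:
  Match 1: 'aa'
  Match 2: 'abcc'
  Match 3: 'edb'
  Match 4: 'bbc'
Total matches: 4

4


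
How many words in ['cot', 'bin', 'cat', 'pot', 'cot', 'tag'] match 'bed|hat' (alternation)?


Alternation 'bed|hat' matches either 'bed' or 'hat'.
Checking each word:
  'cot' -> no
  'bin' -> no
  'cat' -> no
  'pot' -> no
  'cot' -> no
  'tag' -> no
Matches: []
Count: 0

0


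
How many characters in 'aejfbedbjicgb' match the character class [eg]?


Character class [eg] matches any of: {e, g}
Scanning string 'aejfbedbjicgb' character by character:
  pos 0: 'a' -> no
  pos 1: 'e' -> MATCH
  pos 2: 'j' -> no
  pos 3: 'f' -> no
  pos 4: 'b' -> no
  pos 5: 'e' -> MATCH
  pos 6: 'd' -> no
  pos 7: 'b' -> no
  pos 8: 'j' -> no
  pos 9: 'i' -> no
  pos 10: 'c' -> no
  pos 11: 'g' -> MATCH
  pos 12: 'b' -> no
Total matches: 3

3


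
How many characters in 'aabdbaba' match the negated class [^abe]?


Negated class [^abe] matches any char NOT in {a, b, e}
Scanning 'aabdbaba':
  pos 0: 'a' -> no (excluded)
  pos 1: 'a' -> no (excluded)
  pos 2: 'b' -> no (excluded)
  pos 3: 'd' -> MATCH
  pos 4: 'b' -> no (excluded)
  pos 5: 'a' -> no (excluded)
  pos 6: 'b' -> no (excluded)
  pos 7: 'a' -> no (excluded)
Total matches: 1

1


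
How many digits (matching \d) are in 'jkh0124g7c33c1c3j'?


\d matches any digit 0-9.
Scanning 'jkh0124g7c33c1c3j':
  pos 3: '0' -> DIGIT
  pos 4: '1' -> DIGIT
  pos 5: '2' -> DIGIT
  pos 6: '4' -> DIGIT
  pos 8: '7' -> DIGIT
  pos 10: '3' -> DIGIT
  pos 11: '3' -> DIGIT
  pos 13: '1' -> DIGIT
  pos 15: '3' -> DIGIT
Digits found: ['0', '1', '2', '4', '7', '3', '3', '1', '3']
Total: 9

9


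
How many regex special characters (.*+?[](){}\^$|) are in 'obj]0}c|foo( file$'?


Regex special characters are: . * + ? [ ] ( ) { } \ ^ $ |
Scanning 'obj]0}c|foo( file$':
  pos 3: ']' -> SPECIAL
  pos 5: '}' -> SPECIAL
  pos 7: '|' -> SPECIAL
  pos 11: '(' -> SPECIAL
  pos 17: '$' -> SPECIAL
Special chars found: [']', '}', '|', '(', '$']
Total: 5

5


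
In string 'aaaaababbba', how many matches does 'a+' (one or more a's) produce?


Pattern 'a+' matches one or more consecutive a's.
String: 'aaaaababbba'
Scanning for runs of a:
  Match 1: 'aaaaa' (length 5)
  Match 2: 'a' (length 1)
  Match 3: 'a' (length 1)
Total matches: 3

3


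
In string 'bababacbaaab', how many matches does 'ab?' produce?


Pattern 'ab?' matches 'a' optionally followed by 'b'.
String: 'bababacbaaab'
Scanning left to right for 'a' then checking next char:
  Match 1: 'ab' (a followed by b)
  Match 2: 'ab' (a followed by b)
  Match 3: 'a' (a not followed by b)
  Match 4: 'a' (a not followed by b)
  Match 5: 'a' (a not followed by b)
  Match 6: 'ab' (a followed by b)
Total matches: 6

6


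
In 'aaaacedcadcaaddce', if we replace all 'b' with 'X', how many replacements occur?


re.sub('b', 'X', text) replaces every occurrence of 'b' with 'X'.
Text: 'aaaacedcadcaaddce'
Scanning for 'b':
Total replacements: 0

0


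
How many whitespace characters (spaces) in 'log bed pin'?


\s matches whitespace characters (spaces, tabs, etc.).
Text: 'log bed pin'
This text has 3 words separated by spaces.
Number of spaces = number of words - 1 = 3 - 1 = 2

2


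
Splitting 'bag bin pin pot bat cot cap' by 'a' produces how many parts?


Splitting by 'a' breaks the string at each occurrence of the separator.
Text: 'bag bin pin pot bat cot cap'
Parts after split:
  Part 1: 'b'
  Part 2: 'g bin pin pot b'
  Part 3: 't cot c'
  Part 4: 'p'
Total parts: 4

4


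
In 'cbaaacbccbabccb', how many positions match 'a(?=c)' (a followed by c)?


Lookahead 'a(?=c)' matches 'a' only when followed by 'c'.
String: 'cbaaacbccbabccb'
Checking each position where char is 'a':
  pos 2: 'a' -> no (next='a')
  pos 3: 'a' -> no (next='a')
  pos 4: 'a' -> MATCH (next='c')
  pos 10: 'a' -> no (next='b')
Matching positions: [4]
Count: 1

1


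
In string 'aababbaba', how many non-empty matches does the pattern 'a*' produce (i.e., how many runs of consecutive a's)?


Pattern 'a*' matches zero or more a's. We want non-empty runs of consecutive a's.
String: 'aababbaba'
Walking through the string to find runs of a's:
  Run 1: positions 0-1 -> 'aa'
  Run 2: positions 3-3 -> 'a'
  Run 3: positions 6-6 -> 'a'
  Run 4: positions 8-8 -> 'a'
Non-empty runs found: ['aa', 'a', 'a', 'a']
Count: 4

4


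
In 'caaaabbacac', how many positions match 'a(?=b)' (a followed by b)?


Lookahead 'a(?=b)' matches 'a' only when followed by 'b'.
String: 'caaaabbacac'
Checking each position where char is 'a':
  pos 1: 'a' -> no (next='a')
  pos 2: 'a' -> no (next='a')
  pos 3: 'a' -> no (next='a')
  pos 4: 'a' -> MATCH (next='b')
  pos 7: 'a' -> no (next='c')
  pos 9: 'a' -> no (next='c')
Matching positions: [4]
Count: 1

1


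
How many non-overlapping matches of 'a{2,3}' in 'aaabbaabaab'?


Pattern 'a{2,3}' matches between 2 and 3 consecutive a's (greedy).
String: 'aaabbaabaab'
Finding runs of a's and applying greedy matching:
  Run at pos 0: 'aaa' (length 3)
  Run at pos 5: 'aa' (length 2)
  Run at pos 8: 'aa' (length 2)
Matches: ['aaa', 'aa', 'aa']
Count: 3

3


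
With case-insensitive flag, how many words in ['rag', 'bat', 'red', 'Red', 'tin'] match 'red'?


Case-insensitive matching: compare each word's lowercase form to 'red'.
  'rag' -> lower='rag' -> no
  'bat' -> lower='bat' -> no
  'red' -> lower='red' -> MATCH
  'Red' -> lower='red' -> MATCH
  'tin' -> lower='tin' -> no
Matches: ['red', 'Red']
Count: 2

2


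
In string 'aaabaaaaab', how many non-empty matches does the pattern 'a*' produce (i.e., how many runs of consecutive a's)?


Pattern 'a*' matches zero or more a's. We want non-empty runs of consecutive a's.
String: 'aaabaaaaab'
Walking through the string to find runs of a's:
  Run 1: positions 0-2 -> 'aaa'
  Run 2: positions 4-8 -> 'aaaaa'
Non-empty runs found: ['aaa', 'aaaaa']
Count: 2

2


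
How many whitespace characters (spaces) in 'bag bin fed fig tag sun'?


\s matches whitespace characters (spaces, tabs, etc.).
Text: 'bag bin fed fig tag sun'
This text has 6 words separated by spaces.
Number of spaces = number of words - 1 = 6 - 1 = 5

5


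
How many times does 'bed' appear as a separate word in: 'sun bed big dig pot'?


Scanning each word for exact match 'bed':
  Word 1: 'sun' -> no
  Word 2: 'bed' -> MATCH
  Word 3: 'big' -> no
  Word 4: 'dig' -> no
  Word 5: 'pot' -> no
Total matches: 1

1


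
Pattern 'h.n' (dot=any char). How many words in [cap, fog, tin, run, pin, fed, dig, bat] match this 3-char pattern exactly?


Pattern 'h.n' means: starts with 'h', any single char, ends with 'n'.
Checking each word (must be exactly 3 chars):
  'cap' (len=3): no
  'fog' (len=3): no
  'tin' (len=3): no
  'run' (len=3): no
  'pin' (len=3): no
  'fed' (len=3): no
  'dig' (len=3): no
  'bat' (len=3): no
Matching words: []
Total: 0

0


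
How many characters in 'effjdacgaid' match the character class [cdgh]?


Character class [cdgh] matches any of: {c, d, g, h}
Scanning string 'effjdacgaid' character by character:
  pos 0: 'e' -> no
  pos 1: 'f' -> no
  pos 2: 'f' -> no
  pos 3: 'j' -> no
  pos 4: 'd' -> MATCH
  pos 5: 'a' -> no
  pos 6: 'c' -> MATCH
  pos 7: 'g' -> MATCH
  pos 8: 'a' -> no
  pos 9: 'i' -> no
  pos 10: 'd' -> MATCH
Total matches: 4

4


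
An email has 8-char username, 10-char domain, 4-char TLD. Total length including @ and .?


An email address has format: username@domain.tld
Username length: 8
'@' character: 1
Domain length: 10
'.' character: 1
TLD length: 4
Total = 8 + 1 + 10 + 1 + 4 = 24

24


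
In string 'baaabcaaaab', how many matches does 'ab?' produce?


Pattern 'ab?' matches 'a' optionally followed by 'b'.
String: 'baaabcaaaab'
Scanning left to right for 'a' then checking next char:
  Match 1: 'a' (a not followed by b)
  Match 2: 'a' (a not followed by b)
  Match 3: 'ab' (a followed by b)
  Match 4: 'a' (a not followed by b)
  Match 5: 'a' (a not followed by b)
  Match 6: 'a' (a not followed by b)
  Match 7: 'ab' (a followed by b)
Total matches: 7

7


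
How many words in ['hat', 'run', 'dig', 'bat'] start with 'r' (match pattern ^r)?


Pattern ^r anchors to start of word. Check which words begin with 'r':
  'hat' -> no
  'run' -> MATCH (starts with 'r')
  'dig' -> no
  'bat' -> no
Matching words: ['run']
Count: 1

1


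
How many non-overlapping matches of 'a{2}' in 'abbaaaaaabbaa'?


Pattern 'a{2}' matches exactly 2 consecutive a's (greedy, non-overlapping).
String: 'abbaaaaaabbaa'
Scanning for runs of a's:
  Run at pos 0: 'a' (length 1) -> 0 match(es)
  Run at pos 3: 'aaaaaa' (length 6) -> 3 match(es)
  Run at pos 11: 'aa' (length 2) -> 1 match(es)
Matches found: ['aa', 'aa', 'aa', 'aa']
Total: 4

4


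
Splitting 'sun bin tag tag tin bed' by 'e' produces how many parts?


Splitting by 'e' breaks the string at each occurrence of the separator.
Text: 'sun bin tag tag tin bed'
Parts after split:
  Part 1: 'sun bin tag tag tin b'
  Part 2: 'd'
Total parts: 2

2


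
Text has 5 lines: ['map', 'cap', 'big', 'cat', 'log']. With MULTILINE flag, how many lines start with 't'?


With MULTILINE flag, ^ matches the start of each line.
Lines: ['map', 'cap', 'big', 'cat', 'log']
Checking which lines start with 't':
  Line 1: 'map' -> no
  Line 2: 'cap' -> no
  Line 3: 'big' -> no
  Line 4: 'cat' -> no
  Line 5: 'log' -> no
Matching lines: []
Count: 0

0


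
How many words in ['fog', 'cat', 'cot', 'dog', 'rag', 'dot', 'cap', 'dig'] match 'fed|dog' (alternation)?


Alternation 'fed|dog' matches either 'fed' or 'dog'.
Checking each word:
  'fog' -> no
  'cat' -> no
  'cot' -> no
  'dog' -> MATCH
  'rag' -> no
  'dot' -> no
  'cap' -> no
  'dig' -> no
Matches: ['dog']
Count: 1

1
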